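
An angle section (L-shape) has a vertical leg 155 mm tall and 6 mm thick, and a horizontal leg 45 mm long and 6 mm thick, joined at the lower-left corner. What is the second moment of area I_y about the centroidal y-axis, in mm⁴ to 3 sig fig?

I_y ≈ 1.27 × 10⁵ mm⁴

Treat the section as a set of non-overlapping primitives; coordinates are from the bounding-box lower-left.
Vertical leg: 6 × 155, A = 930 mm², x = 3 mm, Ī = 2 790 mm⁴.
Horizontal leg (remainder): 39 × 6, A = 234 mm², x = 25.5 mm, Ī = 29 660 mm⁴.
Centroid: x̄ = ΣA·x / ΣA = 7.5232 mm.
Transfer each piece to the centroidal y-axis using Ī + A·d² with d = x − 7.5232:
  vertical leg: d = -4.5232 mm → contributes +21 817 mm⁴
  horizontal leg (remainder): d = 17.977 mm → contributes +105 280 mm⁴
Total I = 127 097 mm⁴.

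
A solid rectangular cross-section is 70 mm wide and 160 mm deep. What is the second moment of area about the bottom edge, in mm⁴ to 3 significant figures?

The section: 70 × 160, A = 11 200 mm², y = 80 mm, Ī = 23 893 333 mm⁴.
Transfer it to a horizontal axis along the bottom face using Ī + A·d² with d = y − 0:
  the section: d = 80 mm → contributes +95 573 333 mm⁴
Total I = 95 573 333 mm⁴.

I_base ≈ 9.56 × 10⁷ mm⁴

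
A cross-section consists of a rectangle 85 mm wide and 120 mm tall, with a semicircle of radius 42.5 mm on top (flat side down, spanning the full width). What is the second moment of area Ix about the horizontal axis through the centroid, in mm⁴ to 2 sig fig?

Ix ≈ 2.6 × 10⁷ mm⁴

Decompose the section into non-overlapping parts with the origin at the bottom-left of its bounding rectangle.
Rectangular body: 85 × 120, A = 10 200 mm², y = 60 mm, Ī = 12 240 000 mm⁴.
Semicircular cap: semicircle r = 42.5, A = 2 837 mm², y = 138 mm, Ī = 358 086 mm⁴.
Centroid: ȳ = ΣA·y / ΣA = 76.98 mm.
Transfer each piece to the horizontal axis through the centroid using Ī + A·d² with d = y − 76.98:
  rectangular body: d = -16.98 mm → contributes +15 181 921 mm⁴
  semicircular cap: d = 61.05 mm → contributes +10 934 378 mm⁴
Total I = 26 116 298 mm⁴.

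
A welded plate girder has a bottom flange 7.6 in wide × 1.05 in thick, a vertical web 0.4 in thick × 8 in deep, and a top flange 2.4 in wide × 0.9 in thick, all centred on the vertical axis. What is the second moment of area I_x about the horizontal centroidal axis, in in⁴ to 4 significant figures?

Decompose the section into non-overlapping parts with the origin at the bottom-left of its bounding rectangle.
Bottom plate: 7.6 × 1.05, A = 7.98 in², y = 0.525 in, Ī = 0.733163 in⁴.
Web plate: 0.4 × 8, A = 3.2 in², y = 5.05 in, Ī = 17.0667 in⁴.
Top plate: 2.4 × 0.9, A = 2.16 in², y = 9.5 in, Ī = 0.1458 in⁴.
Centroid: ȳ = ΣA·y / ΣA = 3.06368 in.
Transfer each piece to the horizontal centroidal axis using Ī + A·d² with d = y − 3.06368:
  bottom plate: d = -2.53868 in → contributes +52.1635 in⁴
  web plate: d = 1.98632 in → contributes +29.6922 in⁴
  top plate: d = 6.43632 in → contributes +89.6264 in⁴
Total I = 171.482 in⁴.

I_x ≈ 171.5 in⁴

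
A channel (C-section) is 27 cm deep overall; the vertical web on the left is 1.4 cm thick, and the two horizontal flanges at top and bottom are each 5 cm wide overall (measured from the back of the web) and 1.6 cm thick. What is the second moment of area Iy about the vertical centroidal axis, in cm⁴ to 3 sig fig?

Iy ≈ 73.8 cm⁴

Decompose the section into non-overlapping parts with the origin at the bottom-left of its bounding rectangle.
Web: 1.4 × 27, A = 37.8 cm², x = 0.7 cm, Ī = 6.174 cm⁴.
Top flange (beyond web): 3.6 × 1.6, A = 5.76 cm², x = 3.2 cm, Ī = 6.2208 cm⁴.
Bottom flange (beyond web): 3.6 × 1.6, A = 5.76 cm², x = 3.2 cm, Ī = 6.2208 cm⁴.
Centroid: x̄ = ΣA·x / ΣA = 1.2839 cm.
Transfer each piece to the vertical centroidal axis using Ī + A·d² with d = x − 1.2839:
  web: d = -0.58394 cm → contributes +19.063 cm⁴
  top flange (beyond web): d = 1.9161 cm → contributes +27.367 cm⁴
  bottom flange (beyond web): d = 1.9161 cm → contributes +27.367 cm⁴
Total I = 73.798 cm⁴.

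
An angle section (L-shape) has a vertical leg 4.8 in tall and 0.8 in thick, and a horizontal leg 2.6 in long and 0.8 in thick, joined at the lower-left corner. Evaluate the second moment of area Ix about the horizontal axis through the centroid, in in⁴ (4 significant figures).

Split into non-overlapping primitives; take the origin at the lower-left of the bounding box.
Vertical leg: 0.8 × 4.8, A = 3.84 in², y = 2.4 in, Ī = 7.3728 in⁴.
Horizontal leg (remainder): 1.8 × 0.8, A = 1.44 in², y = 0.4 in, Ī = 0.0768 in⁴.
Centroid: ȳ = ΣA·y / ΣA = 1.85455 in.
Transfer each piece to the horizontal axis through the centroid using Ī + A·d² with d = y − 1.85455:
  vertical leg: d = 0.545455 in → contributes +8.51528 in⁴
  horizontal leg (remainder): d = -1.45455 in → contributes +3.12341 in⁴
Total I = 11.6387 in⁴.

Ix ≈ 11.64 in⁴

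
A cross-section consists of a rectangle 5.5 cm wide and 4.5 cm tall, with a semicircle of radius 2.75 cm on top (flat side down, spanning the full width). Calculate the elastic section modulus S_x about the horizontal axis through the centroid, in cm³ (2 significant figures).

Decompose the section into non-overlapping parts with the origin at the bottom-left of its bounding rectangle.
Rectangular body: 5.5 × 4.5, A = 24.75 cm², y = 2.25 cm, Ī = 41.77 cm⁴.
Semicircular cap: semicircle r = 2.75, A = 11.88 cm², y = 5.667 cm, Ī = 6.277 cm⁴.
Centroid: ȳ = ΣA·y / ΣA = 3.358 cm.
Transfer each piece to the horizontal axis through the centroid using Ī + A·d² with d = y − 3.358:
  rectangular body: d = -1.108 cm → contributes +72.16 cm⁴
  semicircular cap: d = 2.309 cm → contributes +69.61 cm⁴
Total I = 141.8 cm⁴.
Extreme fibre distance c = 3.892 cm; S = I/c = 36.43 cm³.

S_x ≈ 36 cm³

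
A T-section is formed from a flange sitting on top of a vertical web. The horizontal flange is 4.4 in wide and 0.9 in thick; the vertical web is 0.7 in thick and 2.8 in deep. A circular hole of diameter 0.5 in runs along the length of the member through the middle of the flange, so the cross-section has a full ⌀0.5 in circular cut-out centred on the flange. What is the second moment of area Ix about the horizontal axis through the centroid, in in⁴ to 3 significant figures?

Split into non-overlapping primitives; take the origin at the lower-left of the bounding box.
Flange: 4.4 × 0.9, A = 3.96 in², y = 3.25 in, Ī = 0.2673 in⁴.
Web: 0.7 × 2.8, A = 1.96 in², y = 1.4 in, Ī = 1.2805 in⁴.
Hole (subtracted): ⌀0.5, A = 0.19635 in², y = 3.25 in, Ī = 0.003068 in⁴.
Centroid: ȳ = ΣA·y / ΣA = 2.6165 in.
Transfer each piece to the horizontal axis through the centroid using Ī + A·d² with d = y − 2.6165:
  flange: d = 0.63351 in → contributes +1.8566 in⁴
  web: d = -1.2165 in → contributes +4.181 in⁴
  hole: d = 0.63351 in → contributes −0.08187 in⁴
Total I = 5.9558 in⁴.

Ix ≈ 5.96 in⁴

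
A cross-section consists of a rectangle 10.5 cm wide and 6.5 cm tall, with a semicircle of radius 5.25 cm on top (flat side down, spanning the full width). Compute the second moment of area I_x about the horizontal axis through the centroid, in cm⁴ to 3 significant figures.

Split into non-overlapping primitives; take the origin at the lower-left of the bounding box.
Rectangular body: 10.5 × 6.5, A = 68.25 cm², y = 3.25 cm, Ī = 240.3 cm⁴.
Semicircular cap: semicircle r = 5.25, A = 43.295 cm², y = 8.7282 cm, Ī = 83.381 cm⁴.
Centroid: ȳ = ΣA·y / ΣA = 5.3763 cm.
Transfer each piece to the horizontal axis through the centroid using Ī + A·d² with d = y − 5.3763:
  rectangular body: d = -2.1263 cm → contributes +548.86 cm⁴
  semicircular cap: d = 3.3519 cm → contributes +569.8 cm⁴
Total I = 1118.7 cm⁴.

I_x ≈ 1120 cm⁴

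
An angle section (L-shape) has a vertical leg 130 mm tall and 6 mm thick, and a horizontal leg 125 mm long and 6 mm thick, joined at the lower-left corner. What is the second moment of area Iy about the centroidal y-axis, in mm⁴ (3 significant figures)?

Iy ≈ 2.30 × 10⁶ mm⁴

Treat the section as a set of non-overlapping primitives; coordinates are from the bounding-box lower-left.
Vertical leg: 6 × 130, A = 780 mm², x = 3 mm, Ī = 2 340 mm⁴.
Horizontal leg (remainder): 119 × 6, A = 714 mm², x = 65.5 mm, Ī = 842 580 mm⁴.
Centroid: x̄ = ΣA·x / ΣA = 32.869 mm.
Transfer each piece to the centroidal y-axis using Ī + A·d² with d = x − 32.869:
  vertical leg: d = -29.869 mm → contributes +698 245 mm⁴
  horizontal leg (remainder): d = 32.631 mm → contributes +1 602 812 mm⁴
Total I = 2 301 057 mm⁴.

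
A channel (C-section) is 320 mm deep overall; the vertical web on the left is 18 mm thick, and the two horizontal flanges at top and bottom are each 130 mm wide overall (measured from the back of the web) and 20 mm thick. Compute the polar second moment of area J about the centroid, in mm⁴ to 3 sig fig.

Treat the section as a set of non-overlapping primitives; coordinates are from the bounding-box lower-left.
Web: 18 × 320, A = 5 760 mm², y = 160 mm, Ī = 49 152 000 mm⁴.
Top flange (beyond web): 112 × 20, A = 2 240 mm², y = 310 mm, Ī = 74 667 mm⁴.
Bottom flange (beyond web): 112 × 20, A = 2 240 mm², y = 10 mm, Ī = 74 667 mm⁴.
By symmetry the centroid is at mid-height, ȳ = 160 mm.
Transfer each piece to the centroidal x-axis using Ī + A·d² with d = y − 160:
  web: d = 0 mm → contributes +49 152 000 mm⁴
  top flange (beyond web): d = 150 mm → contributes +50 474 667 mm⁴
  bottom flange (beyond web): d = -150 mm → contributes +50 474 667 mm⁴
Total I = 150 101 333 mm⁴.
For the y-axis: x̄ = 37.438 mm.
Repeating about the centroidal y-axis gives I_y = 15 485 613 mm⁴.
Polar second moment: J = I_x + I_y = 165 586 947 mm⁴.

J ≈ 1.66 × 10⁸ mm⁴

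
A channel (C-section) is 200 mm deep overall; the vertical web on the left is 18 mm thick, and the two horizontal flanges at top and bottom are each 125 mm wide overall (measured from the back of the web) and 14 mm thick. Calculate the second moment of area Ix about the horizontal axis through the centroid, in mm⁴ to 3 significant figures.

Break the section into simple shapes (no overlaps), measuring from the bottom-left corner of the bounding box.
Web: 18 × 200, A = 3 600 mm², y = 100 mm, Ī = 12 000 000 mm⁴.
Top flange (beyond web): 107 × 14, A = 1 498 mm², y = 193 mm, Ī = 24 467 mm⁴.
Bottom flange (beyond web): 107 × 14, A = 1 498 mm², y = 7 mm, Ī = 24 467 mm⁴.
By symmetry the centroid is at mid-height, ȳ = 100 mm.
Transfer each piece to the horizontal axis through the centroid using Ī + A·d² with d = y − 100:
  web: d = 0 mm → contributes +12 000 000 mm⁴
  top flange (beyond web): d = 93 mm → contributes +12 980 669 mm⁴
  bottom flange (beyond web): d = -93 mm → contributes +12 980 669 mm⁴
Total I = 37 961 339 mm⁴.

Ix ≈ 3.80 × 10⁷ mm⁴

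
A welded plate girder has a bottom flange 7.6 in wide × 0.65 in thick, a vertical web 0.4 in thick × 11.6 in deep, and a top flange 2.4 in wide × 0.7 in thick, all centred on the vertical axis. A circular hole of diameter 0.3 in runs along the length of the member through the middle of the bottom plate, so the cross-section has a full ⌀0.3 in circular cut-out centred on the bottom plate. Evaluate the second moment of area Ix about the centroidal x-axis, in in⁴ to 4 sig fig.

Ix ≈ 264.5 in⁴

Treat the section as a set of non-overlapping primitives; coordinates are from the bounding-box lower-left.
Bottom plate: 7.6 × 0.65, A = 4.94 in², y = 0.325 in, Ī = 0.173929 in⁴.
Web plate: 0.4 × 11.6, A = 4.64 in², y = 6.45 in, Ī = 52.0299 in⁴.
Top plate: 2.4 × 0.7, A = 1.68 in², y = 12.6 in, Ī = 0.0686 in⁴.
Hole (subtracted): ⌀0.3, A = 0.0706858 in², y = 0.325 in, Ī = 0.000397608 in⁴.
Centroid: ȳ = ΣA·y / ΣA = 4.70793 in.
Transfer each piece to the centroidal x-axis using Ī + A·d² with d = y − 4.70793:
  bottom plate: d = -4.38293 in → contributes +95.0718 in⁴
  web plate: d = 1.74207 in → contributes +66.1113 in⁴
  top plate: d = 7.89207 in → contributes +104.707 in⁴
  hole: d = -4.38293 in → contributes −1.35828 in⁴
Total I = 264.532 in⁴.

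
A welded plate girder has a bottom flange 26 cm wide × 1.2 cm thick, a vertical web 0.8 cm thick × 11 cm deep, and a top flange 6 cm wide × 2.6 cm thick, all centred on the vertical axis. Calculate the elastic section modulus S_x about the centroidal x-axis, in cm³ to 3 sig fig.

Break the section into simple shapes (no overlaps), measuring from the bottom-left corner of the bounding box.
Bottom plate: 26 × 1.2, A = 31.2 cm², y = 0.6 cm, Ī = 3.744 cm⁴.
Web plate: 0.8 × 11, A = 8.8 cm², y = 6.7 cm, Ī = 88.733 cm⁴.
Top plate: 6 × 2.6, A = 15.6 cm², y = 13.5 cm, Ī = 8.788 cm⁴.
Centroid: ȳ = ΣA·y / ΣA = 5.1849 cm.
Transfer each piece to the centroidal x-axis using Ī + A·d² with d = y − 5.1849:
  bottom plate: d = -4.5849 cm → contributes +659.61 cm⁴
  web plate: d = 1.5151 cm → contributes +108.93 cm⁴
  top plate: d = 8.3151 cm → contributes +1087.4 cm⁴
Total I = 1855.9 cm⁴.
Extreme fibre distance c = 9.6151 cm; S = I/c = 193.02 cm³.

S_x ≈ 193 cm³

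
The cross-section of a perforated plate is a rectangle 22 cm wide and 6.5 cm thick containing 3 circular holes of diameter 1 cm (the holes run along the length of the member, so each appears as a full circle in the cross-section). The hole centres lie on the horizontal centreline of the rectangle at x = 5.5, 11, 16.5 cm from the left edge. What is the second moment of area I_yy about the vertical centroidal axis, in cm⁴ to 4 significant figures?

Break the section into simple shapes (no overlaps), measuring from the bottom-left corner of the bounding box.
Plate: 22 × 6.5, A = 143 cm², x = 11 cm, Ī = 5767.67 cm⁴.
Hole 1 (subtracted): ⌀1, A = 0.785398 cm², x = 5.5 cm, Ī = 0.0490874 cm⁴.
Hole 2 (subtracted): ⌀1, A = 0.785398 cm², x = 11 cm, Ī = 0.0490874 cm⁴.
Hole 3 (subtracted): ⌀1, A = 0.785398 cm², x = 16.5 cm, Ī = 0.0490874 cm⁴.
By symmetry the centroid is at mid-width, x̄ = 11 cm.
Transfer each piece to the vertical centroidal axis using Ī + A·d² with d = x − 11:
  plate: d = 0 cm → contributes +5767.67 cm⁴
  hole 1: d = -5.5 cm → contributes −23.8074 cm⁴
  hole 2: d = 0 cm → contributes −0.0490874 cm⁴
  hole 3: d = 5.5 cm → contributes −23.8074 cm⁴
Total I = 5 720 cm⁴.

I_yy ≈ 5720 cm⁴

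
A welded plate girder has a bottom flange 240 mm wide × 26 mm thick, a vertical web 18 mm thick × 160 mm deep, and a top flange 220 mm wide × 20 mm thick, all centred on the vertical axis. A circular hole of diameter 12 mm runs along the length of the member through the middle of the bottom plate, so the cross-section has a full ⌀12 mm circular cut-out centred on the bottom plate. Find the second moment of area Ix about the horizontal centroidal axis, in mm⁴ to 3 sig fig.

Treat the section as a set of non-overlapping primitives; coordinates are from the bounding-box lower-left.
Bottom plate: 240 × 26, A = 6 240 mm², y = 13 mm, Ī = 351 520 mm⁴.
Web plate: 18 × 160, A = 2 880 mm², y = 106 mm, Ī = 6 144 000 mm⁴.
Top plate: 220 × 20, A = 4 400 mm², y = 196 mm, Ī = 146 667 mm⁴.
Hole (subtracted): ⌀12, A = 113.1 mm², y = 13 mm, Ī = 1017.9 mm⁴.
Centroid: ȳ = ΣA·y / ΣA = 93.036 mm.
Transfer each piece to the horizontal centroidal axis using Ī + A·d² with d = y − 93.036:
  bottom plate: d = -80.036 mm → contributes +40 323 853 mm⁴
  web plate: d = 12.964 mm → contributes +6 627 999 mm⁴
  top plate: d = 102.96 mm → contributes +46 793 295 mm⁴
  hole: d = -80.036 mm → contributes −725 499 mm⁴
Total I = 93 019 648 mm⁴.

Ix ≈ 9.30 × 10⁷ mm⁴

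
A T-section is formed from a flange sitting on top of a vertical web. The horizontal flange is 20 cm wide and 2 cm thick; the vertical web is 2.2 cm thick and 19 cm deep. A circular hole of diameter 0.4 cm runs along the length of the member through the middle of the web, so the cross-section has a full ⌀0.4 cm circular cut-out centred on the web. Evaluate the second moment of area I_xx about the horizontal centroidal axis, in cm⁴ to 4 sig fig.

I_xx ≈ 3521 cm⁴

Treat the section as a set of non-overlapping primitives; coordinates are from the bounding-box lower-left.
Flange: 20 × 2, A = 40 cm², y = 20 cm, Ī = 13.3333 cm⁴.
Web: 2.2 × 19, A = 41.8 cm², y = 9.5 cm, Ī = 1257.48 cm⁴.
Hole (subtracted): ⌀0.4, A = 0.125664 cm², y = 9.5 cm, Ī = 0.00125664 cm⁴.
Centroid: ȳ = ΣA·y / ΣA = 14.6424 cm.
Transfer each piece to the horizontal centroidal axis using Ī + A·d² with d = y − 14.6424:
  flange: d = 5.35763 cm → contributes +1161.5 cm⁴
  web: d = -5.14237 cm → contributes +2362.84 cm⁴
  hole: d = -5.14237 cm → contributes −3.32431 cm⁴
Total I = 3521.02 cm⁴.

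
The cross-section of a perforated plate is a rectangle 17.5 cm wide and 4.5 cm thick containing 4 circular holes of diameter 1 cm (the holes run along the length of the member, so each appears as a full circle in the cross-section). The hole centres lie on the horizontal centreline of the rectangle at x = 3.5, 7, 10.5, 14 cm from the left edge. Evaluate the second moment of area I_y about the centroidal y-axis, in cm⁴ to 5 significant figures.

Treat the section as a set of non-overlapping primitives; coordinates are from the bounding-box lower-left.
Plate: 17.5 × 4.5, A = 78.75 cm², x = 8.75 cm, Ī = 2009.766 cm⁴.
Hole 1 (subtracted): ⌀1, A = 0.7853982 cm², x = 3.5 cm, Ī = 0.04908739 cm⁴.
Hole 2 (subtracted): ⌀1, A = 0.7853982 cm², x = 7 cm, Ī = 0.04908739 cm⁴.
Hole 3 (subtracted): ⌀1, A = 0.7853982 cm², x = 10.5 cm, Ī = 0.04908739 cm⁴.
Hole 4 (subtracted): ⌀1, A = 0.7853982 cm², x = 14 cm, Ī = 0.04908739 cm⁴.
By symmetry the centroid is at mid-width, x̄ = 8.75 cm.
Transfer each piece to the centroidal y-axis using Ī + A·d² with d = x − 8.75:
  plate: d = 0 cm → contributes +2009.766 cm⁴
  hole 1: d = -5.25 cm → contributes −21.69662 cm⁴
  hole 2: d = -1.75 cm → contributes −2.454369 cm⁴
  hole 3: d = 1.75 cm → contributes −2.454369 cm⁴
  hole 4: d = 5.25 cm → contributes −21.69662 cm⁴
Total I = 1961.464 cm⁴.

I_y ≈ 1961.5 cm⁴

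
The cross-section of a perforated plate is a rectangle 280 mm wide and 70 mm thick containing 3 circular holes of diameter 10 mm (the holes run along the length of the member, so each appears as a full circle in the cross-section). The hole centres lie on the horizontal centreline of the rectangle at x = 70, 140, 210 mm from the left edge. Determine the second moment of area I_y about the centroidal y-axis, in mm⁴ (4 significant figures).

Break the section into simple shapes (no overlaps), measuring from the bottom-left corner of the bounding box.
Plate: 280 × 70, A = 19 600 mm², x = 140 mm, Ī = 128 053 333 mm⁴.
Hole 1 (subtracted): ⌀10, A = 78.5398 mm², x = 70 mm, Ī = 490.874 mm⁴.
Hole 2 (subtracted): ⌀10, A = 78.5398 mm², x = 140 mm, Ī = 490.874 mm⁴.
Hole 3 (subtracted): ⌀10, A = 78.5398 mm², x = 210 mm, Ī = 490.874 mm⁴.
By symmetry the centroid is at mid-width, x̄ = 140 mm.
Transfer each piece to the centroidal y-axis using Ī + A·d² with d = x − 140:
  plate: d = 0 mm → contributes +128 053 333 mm⁴
  hole 1: d = -70 mm → contributes −385 336 mm⁴
  hole 2: d = 0 mm → contributes −490.874 mm⁴
  hole 3: d = 70 mm → contributes −385 336 mm⁴
Total I = 127 282 171 mm⁴.

I_y ≈ 1.273 × 10⁸ mm⁴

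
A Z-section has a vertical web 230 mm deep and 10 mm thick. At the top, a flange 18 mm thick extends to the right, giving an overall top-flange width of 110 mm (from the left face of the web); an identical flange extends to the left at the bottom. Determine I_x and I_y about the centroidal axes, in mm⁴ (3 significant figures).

I_x ≈ 5.07 × 10⁷ mm⁴, I_y ≈ 1.39 × 10⁷ mm⁴

Break the section into simple shapes (no overlaps), measuring from the bottom-left corner of the bounding box.
Web: 10 × 230, A = 2 300 mm², y = 115 mm, Ī = 10 139 167 mm⁴.
Top flange (beyond web): 100 × 18, A = 1 800 mm², y = 221 mm, Ī = 48 600 mm⁴.
Bottom flange (beyond web): 100 × 18, A = 1 800 mm², y = 9 mm, Ī = 48 600 mm⁴.
Centroid: ȳ = ΣA·y / ΣA = 115 mm.
Transfer each piece to the centroidal x-axis using Ī + A·d² with d = y − 115:
  web: d = 0 mm → contributes +10 139 167 mm⁴
  top flange (beyond web): d = 106 mm → contributes +20 273 400 mm⁴
  bottom flange (beyond web): d = -106 mm → contributes +20 273 400 mm⁴
Total I = 50 685 967 mm⁴.
For the y-axis: x̄ = 105 mm.
Repeating about the centroidal y-axis gives I_y = 13 909 167 mm⁴.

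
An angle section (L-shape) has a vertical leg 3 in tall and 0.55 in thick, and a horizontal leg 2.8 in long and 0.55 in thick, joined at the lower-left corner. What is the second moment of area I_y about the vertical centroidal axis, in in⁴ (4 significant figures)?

I_y ≈ 1.950 in⁴

Break the section into simple shapes (no overlaps), measuring from the bottom-left corner of the bounding box.
Vertical leg: 0.55 × 3, A = 1.65 in², x = 0.275 in, Ī = 0.0415938 in⁴.
Horizontal leg (remainder): 2.25 × 0.55, A = 1.2375 in², x = 1.675 in, Ī = 0.52207 in⁴.
Centroid: x̄ = ΣA·x / ΣA = 0.875 in.
Transfer each piece to the vertical centroidal axis using Ī + A·d² with d = x − 0.875:
  vertical leg: d = -0.6 in → contributes +0.635594 in⁴
  horizontal leg (remainder): d = 0.8 in → contributes +1.31407 in⁴
Total I = 1.94966 in⁴.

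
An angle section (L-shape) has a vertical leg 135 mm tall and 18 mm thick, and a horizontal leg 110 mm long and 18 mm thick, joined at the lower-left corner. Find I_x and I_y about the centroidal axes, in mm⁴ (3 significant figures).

Break the section into simple shapes (no overlaps), measuring from the bottom-left corner of the bounding box.
Vertical leg: 18 × 135, A = 2 430 mm², y = 67.5 mm, Ī = 3 690 563 mm⁴.
Horizontal leg (remainder): 92 × 18, A = 1 656 mm², y = 9 mm, Ī = 44 712 mm⁴.
Centroid: ȳ = ΣA·y / ΣA = 43.791 mm.
Transfer each piece to the centroidal x-axis using Ī + A·d² with d = y − 43.791:
  vertical leg: d = 23.709 mm → contributes +5 056 535 mm⁴
  horizontal leg (remainder): d = -34.791 mm → contributes +2 049 128 mm⁴
Total I = 7 105 663 mm⁴.
For the y-axis: x̄ = 31.291 mm.
Repeating about the centroidal y-axis gives I_y = 4 212 801 mm⁴.

I_x ≈ 7.11 × 10⁶ mm⁴, I_y ≈ 4.21 × 10⁶ mm⁴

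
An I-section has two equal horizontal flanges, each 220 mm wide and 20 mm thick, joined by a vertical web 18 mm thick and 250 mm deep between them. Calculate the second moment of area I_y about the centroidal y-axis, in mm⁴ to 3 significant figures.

I_y ≈ 3.56 × 10⁷ mm⁴

Decompose the section into non-overlapping parts with the origin at the bottom-left of its bounding rectangle.
Bottom flange: 220 × 20, A = 4 400 mm², x = 110 mm, Ī = 17 746 667 mm⁴.
Web: 18 × 250, A = 4 500 mm², x = 110 mm, Ī = 121 500 mm⁴.
Top flange: 220 × 20, A = 4 400 mm², x = 110 mm, Ī = 17 746 667 mm⁴.
By symmetry the centroid is at mid-width, x̄ = 110 mm.
All pieces are centred on the centroidal y-axis, so I = ΣĪ = 35 614 833 mm⁴.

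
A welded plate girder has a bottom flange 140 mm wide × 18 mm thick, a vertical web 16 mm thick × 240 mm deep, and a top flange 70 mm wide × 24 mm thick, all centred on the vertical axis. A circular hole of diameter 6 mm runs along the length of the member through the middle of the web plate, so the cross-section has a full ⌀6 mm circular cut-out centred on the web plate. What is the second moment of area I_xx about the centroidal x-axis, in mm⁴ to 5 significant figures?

Treat the section as a set of non-overlapping primitives; coordinates are from the bounding-box lower-left.
Bottom plate: 140 × 18, A = 2 520 mm², y = 9 mm, Ī = 68 040 mm⁴.
Web plate: 16 × 240, A = 3 840 mm², y = 138 mm, Ī = 18 432 000 mm⁴.
Top plate: 70 × 24, A = 1 680 mm², y = 270 mm, Ī = 80 640 mm⁴.
Hole (subtracted): ⌀6, A = 28.27433 mm², y = 138 mm, Ī = 63.61725 mm⁴.
Centroid: ȳ = ΣA·y / ΣA = 125.1039 mm.
Transfer each piece to the centroidal x-axis using Ī + A·d² with d = y − 125.1039:
  bottom plate: d = -116.1039 mm → contributes +34 037 932 mm⁴
  web plate: d = 12.8961 mm → contributes +19 070 628 mm⁴
  top plate: d = 144.8961 mm → contributes +35 352 037 mm⁴
  hole: d = 12.8961 mm → contributes −4765.903 mm⁴
Total I = 88 455 832 mm⁴.

I_xx ≈ 8.8456 × 10⁷ mm⁴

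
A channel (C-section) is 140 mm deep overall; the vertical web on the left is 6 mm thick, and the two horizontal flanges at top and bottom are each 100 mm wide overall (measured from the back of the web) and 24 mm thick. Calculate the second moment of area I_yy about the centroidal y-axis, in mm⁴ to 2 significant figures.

I_yy ≈ 5.1 × 10⁶ mm⁴

Break the section into simple shapes (no overlaps), measuring from the bottom-left corner of the bounding box.
Web: 6 × 140, A = 840 mm², x = 3 mm, Ī = 2 520 mm⁴.
Top flange (beyond web): 94 × 24, A = 2 256 mm², x = 53 mm, Ī = 1 661 168 mm⁴.
Bottom flange (beyond web): 94 × 24, A = 2 256 mm², x = 53 mm, Ī = 1 661 168 mm⁴.
Centroid: x̄ = ΣA·x / ΣA = 45.15 mm.
Transfer each piece to the centroidal y-axis using Ī + A·d² with d = x − 45.15:
  web: d = -42.15 mm → contributes +1 495 058 mm⁴
  top flange (beyond web): d = 7.848 mm → contributes +1 800 101 mm⁴
  bottom flange (beyond web): d = 7.848 mm → contributes +1 800 101 mm⁴
Total I = 5 095 260 mm⁴.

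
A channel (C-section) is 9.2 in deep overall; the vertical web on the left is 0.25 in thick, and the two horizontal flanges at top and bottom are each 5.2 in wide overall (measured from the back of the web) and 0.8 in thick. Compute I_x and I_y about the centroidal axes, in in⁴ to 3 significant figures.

Break the section into simple shapes (no overlaps), measuring from the bottom-left corner of the bounding box.
Web: 0.25 × 9.2, A = 2.3 in², y = 4.6 in, Ī = 16.223 in⁴.
Top flange (beyond web): 4.95 × 0.8, A = 3.96 in², y = 8.8 in, Ī = 0.2112 in⁴.
Bottom flange (beyond web): 4.95 × 0.8, A = 3.96 in², y = 0.4 in, Ī = 0.2112 in⁴.
By symmetry the centroid is at mid-height, ȳ = 4.6 in.
Transfer each piece to the centroidal x-axis using Ī + A·d² with d = y − 4.6:
  web: d = 0 in → contributes +16.223 in⁴
  top flange (beyond web): d = 4.2 in → contributes +70.066 in⁴
  bottom flange (beyond web): d = -4.2 in → contributes +70.066 in⁴
Total I = 156.35 in⁴.
For the y-axis: x̄ = 2.1399 in.
Repeating about the centroidal y-axis gives I_y = 28.233 in⁴.

I_x ≈ 156 in⁴, I_y ≈ 28.2 in⁴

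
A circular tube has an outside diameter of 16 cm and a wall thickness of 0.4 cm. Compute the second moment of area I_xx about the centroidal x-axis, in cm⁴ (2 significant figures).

I_xx ≈ 600 cm⁴

Treat the section as a set of non-overlapping primitives; coordinates are from the bounding-box lower-left.
Outer circle: ⌀16, A = 201.1 cm², y = 8 cm, Ī = 3 217 cm⁴.
Bore (subtracted): ⌀15.2, A = 181.5 cm², y = 8 cm, Ī = 2 620 cm⁴.
By symmetry the centroid is at mid-height, ȳ = 8 cm.
All pieces are centred on the centroidal x-axis, so I = ΣĪ (holes subtracted) = 596.7 cm⁴.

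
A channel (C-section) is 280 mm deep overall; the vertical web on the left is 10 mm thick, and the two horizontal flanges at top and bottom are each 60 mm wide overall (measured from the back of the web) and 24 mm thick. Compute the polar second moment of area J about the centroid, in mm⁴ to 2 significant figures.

Decompose the section into non-overlapping parts with the origin at the bottom-left of its bounding rectangle.
Web: 10 × 280, A = 2 800 mm², y = 140 mm, Ī = 18 293 333 mm⁴.
Top flange (beyond web): 50 × 24, A = 1 200 mm², y = 268 mm, Ī = 57 600 mm⁴.
Bottom flange (beyond web): 50 × 24, A = 1 200 mm², y = 12 mm, Ī = 57 600 mm⁴.
By symmetry the centroid is at mid-height, ȳ = 140 mm.
Transfer each piece to the centroidal x-axis using Ī + A·d² with d = y − 140:
  web: d = 0 mm → contributes +18 293 333 mm⁴
  top flange (beyond web): d = 128 mm → contributes +19 718 400 mm⁴
  bottom flange (beyond web): d = -128 mm → contributes +19 718 400 mm⁴
Total I = 57 730 133 mm⁴.
For the y-axis: x̄ = 18.85 mm.
Repeating about the centroidal y-axis gives I_y = 1 686 410 mm⁴.
Polar second moment: J = I_x + I_y = 59 416 544 mm⁴.

J ≈ 5.9 × 10⁷ mm⁴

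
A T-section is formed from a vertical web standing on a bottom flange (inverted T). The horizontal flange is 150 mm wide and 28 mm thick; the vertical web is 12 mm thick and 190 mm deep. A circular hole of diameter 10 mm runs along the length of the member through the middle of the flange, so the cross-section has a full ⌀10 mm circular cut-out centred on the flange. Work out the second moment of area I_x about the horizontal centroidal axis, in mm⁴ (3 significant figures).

I_x ≈ 2.46 × 10⁷ mm⁴

Break the section into simple shapes (no overlaps), measuring from the bottom-left corner of the bounding box.
Flange: 150 × 28, A = 4 200 mm², y = 14 mm, Ī = 274 400 mm⁴.
Web: 12 × 190, A = 2 280 mm², y = 123 mm, Ī = 6 859 000 mm⁴.
Hole (subtracted): ⌀10, A = 78.54 mm², y = 14 mm, Ī = 490.87 mm⁴.
Centroid: ȳ = ΣA·y / ΣA = 52.822 mm.
Transfer each piece to the horizontal centroidal axis using Ī + A·d² with d = y − 52.822:
  flange: d = -38.822 mm → contributes +6 604 548 mm⁴
  web: d = 70.178 mm → contributes +18 087 764 mm⁴
  hole: d = -38.822 mm → contributes −118 864 mm⁴
Total I = 24 573 448 mm⁴.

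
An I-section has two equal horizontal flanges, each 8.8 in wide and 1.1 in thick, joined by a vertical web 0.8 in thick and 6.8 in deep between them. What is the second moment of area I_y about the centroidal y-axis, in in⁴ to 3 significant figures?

Split into non-overlapping primitives; take the origin at the lower-left of the bounding box.
Bottom flange: 8.8 × 1.1, A = 9.68 in², x = 4.4 in, Ī = 62.468 in⁴.
Web: 0.8 × 6.8, A = 5.44 in², x = 4.4 in, Ī = 0.29013 in⁴.
Top flange: 8.8 × 1.1, A = 9.68 in², x = 4.4 in, Ī = 62.468 in⁴.
By symmetry the centroid is at mid-width, x̄ = 4.4 in.
All pieces are centred on the centroidal y-axis, so I = ΣĪ = 125.23 in⁴.

I_y ≈ 125 in⁴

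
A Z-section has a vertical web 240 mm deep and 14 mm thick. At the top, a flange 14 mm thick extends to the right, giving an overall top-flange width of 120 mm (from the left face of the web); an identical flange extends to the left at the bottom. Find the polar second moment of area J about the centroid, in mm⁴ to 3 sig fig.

J ≈ 6.76 × 10⁷ mm⁴

Split into non-overlapping primitives; take the origin at the lower-left of the bounding box.
Web: 14 × 240, A = 3 360 mm², y = 120 mm, Ī = 16 128 000 mm⁴.
Top flange (beyond web): 106 × 14, A = 1 484 mm², y = 233 mm, Ī = 24 239 mm⁴.
Bottom flange (beyond web): 106 × 14, A = 1 484 mm², y = 7 mm, Ī = 24 239 mm⁴.
Centroid: ȳ = ΣA·y / ΣA = 120 mm.
Transfer each piece to the centroidal x-axis using Ī + A·d² with d = y − 120:
  web: d = 0 mm → contributes +16 128 000 mm⁴
  top flange (beyond web): d = 113 mm → contributes +18 973 435 mm⁴
  bottom flange (beyond web): d = -113 mm → contributes +18 973 435 mm⁴
Total I = 54 074 869 mm⁴.
For the y-axis: x̄ = 113 mm.
Repeating about the centroidal y-axis gives I_y = 13 518 717 mm⁴.
Polar second moment: J = I_x + I_y = 67 593 587 mm⁴.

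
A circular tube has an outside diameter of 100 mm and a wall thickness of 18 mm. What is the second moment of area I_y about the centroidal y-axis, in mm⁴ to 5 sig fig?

Break the section into simple shapes (no overlaps), measuring from the bottom-left corner of the bounding box.
Outer circle: ⌀100, A = 7853.982 mm², x = 50 mm, Ī = 4 908 739 mm⁴.
Bore (subtracted): ⌀64, A = 3216.991 mm², x = 50 mm, Ī = 823549.7 mm⁴.
By symmetry the centroid is at mid-width, x̄ = 50 mm.
All pieces are centred on the centroidal y-axis, so I = ΣĪ (holes subtracted) = 4 085 189 mm⁴.

I_y ≈ 4.0852 × 10⁶ mm⁴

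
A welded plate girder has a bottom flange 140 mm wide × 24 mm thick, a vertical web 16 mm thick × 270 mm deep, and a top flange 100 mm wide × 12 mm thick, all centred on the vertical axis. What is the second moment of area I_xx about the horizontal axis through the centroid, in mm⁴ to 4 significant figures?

I_xx ≈ 1.110 × 10⁸ mm⁴

Break the section into simple shapes (no overlaps), measuring from the bottom-left corner of the bounding box.
Bottom plate: 140 × 24, A = 3 360 mm², y = 12 mm, Ī = 161 280 mm⁴.
Web plate: 16 × 270, A = 4 320 mm², y = 159 mm, Ī = 26 244 000 mm⁴.
Top plate: 100 × 12, A = 1 200 mm², y = 300 mm, Ī = 14 400 mm⁴.
Centroid: ȳ = ΣA·y / ΣA = 122.432 mm.
Transfer each piece to the horizontal axis through the centroid using Ī + A·d² with d = y − 122.432:
  bottom plate: d = -110.432 mm → contributes +41 137 562 mm⁴
  web plate: d = 36.5676 mm → contributes +32 020 648 mm⁴
  top plate: d = 177.568 mm → contributes +37 850 689 mm⁴
Total I = 111 008 899 mm⁴.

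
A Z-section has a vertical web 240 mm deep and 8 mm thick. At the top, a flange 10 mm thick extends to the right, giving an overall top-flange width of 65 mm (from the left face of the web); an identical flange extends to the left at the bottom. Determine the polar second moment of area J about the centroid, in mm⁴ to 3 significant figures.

J ≈ 2.58 × 10⁷ mm⁴

Break the section into simple shapes (no overlaps), measuring from the bottom-left corner of the bounding box.
Web: 8 × 240, A = 1 920 mm², y = 120 mm, Ī = 9 216 000 mm⁴.
Top flange (beyond web): 57 × 10, A = 570 mm², y = 235 mm, Ī = 4 750 mm⁴.
Bottom flange (beyond web): 57 × 10, A = 570 mm², y = 5 mm, Ī = 4 750 mm⁴.
Centroid: ȳ = ΣA·y / ΣA = 120 mm.
Transfer each piece to the centroidal x-axis using Ī + A·d² with d = y − 120:
  web: d = 0 mm → contributes +9 216 000 mm⁴
  top flange (beyond web): d = 115 mm → contributes +7 543 000 mm⁴
  bottom flange (beyond web): d = -115 mm → contributes +7 543 000 mm⁴
Total I = 24 302 000 mm⁴.
For the y-axis: x̄ = 61 mm.
Repeating about the centroidal y-axis gives I_y = 1 523 020 mm⁴.
Polar second moment: J = I_x + I_y = 25 825 020 mm⁴.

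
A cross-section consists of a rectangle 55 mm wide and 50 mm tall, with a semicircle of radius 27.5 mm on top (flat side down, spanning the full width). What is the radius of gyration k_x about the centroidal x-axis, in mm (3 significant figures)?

k_x ≈ 21.1 mm

Decompose the section into non-overlapping parts with the origin at the bottom-left of its bounding rectangle.
Rectangular body: 55 × 50, A = 2 750 mm², y = 25 mm, Ī = 572 917 mm⁴.
Semicircular cap: semicircle r = 27.5, A = 1187.9 mm², y = 61.671 mm, Ī = 62 772 mm⁴.
Centroid: ȳ = ΣA·y / ΣA = 36.062 mm.
Transfer each piece to the centroidal x-axis using Ī + A·d² with d = y − 36.062:
  rectangular body: d = -11.062 mm → contributes +909 447 mm⁴
  semicircular cap: d = 25.609 mm → contributes +841 834 mm⁴
Total I = 1 751 281 mm⁴.
Radius of gyration: k = √(I/A) = √(1 751 281 / 3937.9) = 21.088 mm.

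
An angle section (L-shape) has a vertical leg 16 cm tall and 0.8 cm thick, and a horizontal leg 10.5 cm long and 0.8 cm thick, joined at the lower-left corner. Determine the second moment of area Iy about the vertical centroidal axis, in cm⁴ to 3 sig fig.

Split into non-overlapping primitives; take the origin at the lower-left of the bounding box.
Vertical leg: 0.8 × 16, A = 12.8 cm², x = 0.4 cm, Ī = 0.68267 cm⁴.
Horizontal leg (remainder): 9.7 × 0.8, A = 7.76 cm², x = 5.65 cm, Ī = 60.845 cm⁴.
Centroid: x̄ = ΣA·x / ΣA = 2.3815 cm.
Transfer each piece to the vertical centroidal axis using Ī + A·d² with d = x − 2.3815:
  vertical leg: d = -1.9815 cm → contributes +50.941 cm⁴
  horizontal leg (remainder): d = 3.2685 cm → contributes +143.74 cm⁴
Total I = 194.69 cm⁴.

Iy ≈ 195 cm⁴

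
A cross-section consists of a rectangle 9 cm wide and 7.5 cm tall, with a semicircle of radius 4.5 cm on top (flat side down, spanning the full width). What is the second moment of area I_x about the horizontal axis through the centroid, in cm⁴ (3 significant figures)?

I_x ≈ 1050 cm⁴

Treat the section as a set of non-overlapping primitives; coordinates are from the bounding-box lower-left.
Rectangular body: 9 × 7.5, A = 67.5 cm², y = 3.75 cm, Ī = 316.41 cm⁴.
Semicircular cap: semicircle r = 4.5, A = 31.809 cm², y = 9.4099 cm, Ī = 45.007 cm⁴.
Centroid: ȳ = ΣA·y / ΣA = 5.5629 cm.
Transfer each piece to the horizontal axis through the centroid using Ī + A·d² with d = y − 5.5629:
  rectangular body: d = -1.8129 cm → contributes +538.24 cm⁴
  semicircular cap: d = 3.847 cm → contributes +515.76 cm⁴
Total I = 1 054 cm⁴.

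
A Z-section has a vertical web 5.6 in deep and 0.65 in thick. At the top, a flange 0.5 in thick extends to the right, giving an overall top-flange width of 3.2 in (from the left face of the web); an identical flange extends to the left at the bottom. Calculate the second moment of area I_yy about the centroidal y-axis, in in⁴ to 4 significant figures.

I_yy ≈ 8.038 in⁴

Split into non-overlapping primitives; take the origin at the lower-left of the bounding box.
Web: 0.65 × 5.6, A = 3.64 in², x = 2.875 in, Ī = 0.128158 in⁴.
Top flange (beyond web): 2.55 × 0.5, A = 1.275 in², x = 4.475 in, Ī = 0.690891 in⁴.
Bottom flange (beyond web): 2.55 × 0.5, A = 1.275 in², x = 1.275 in, Ī = 0.690891 in⁴.
Centroid: x̄ = ΣA·x / ΣA = 2.875 in.
Transfer each piece to the centroidal y-axis using Ī + A·d² with d = x − 2.875:
  web: d = 0 in → contributes +0.128158 in⁴
  top flange (beyond web): d = 1.6 in → contributes +3.95489 in⁴
  bottom flange (beyond web): d = -1.6 in → contributes +3.95489 in⁴
Total I = 8.03794 in⁴.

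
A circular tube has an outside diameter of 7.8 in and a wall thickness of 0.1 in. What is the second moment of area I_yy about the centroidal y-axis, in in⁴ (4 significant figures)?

I_yy ≈ 17.93 in⁴

Treat the section as a set of non-overlapping primitives; coordinates are from the bounding-box lower-left.
Outer circle: ⌀7.8, A = 47.7836 in², x = 3.9 in, Ī = 181.697 in⁴.
Bore (subtracted): ⌀7.6, A = 45.3646 in², x = 3.9 in, Ī = 163.766 in⁴.
By symmetry the centroid is at mid-width, x̄ = 3.9 in.
All pieces are centred on the centroidal y-axis, so I = ΣĪ (holes subtracted) = 17.931 in⁴.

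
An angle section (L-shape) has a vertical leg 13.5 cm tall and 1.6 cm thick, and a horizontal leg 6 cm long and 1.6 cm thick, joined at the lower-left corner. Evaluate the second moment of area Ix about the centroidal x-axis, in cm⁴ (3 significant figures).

Ix ≈ 518 cm⁴

Decompose the section into non-overlapping parts with the origin at the bottom-left of its bounding rectangle.
Vertical leg: 1.6 × 13.5, A = 21.6 cm², y = 6.75 cm, Ī = 328.05 cm⁴.
Horizontal leg (remainder): 4.4 × 1.6, A = 7.04 cm², y = 0.8 cm, Ī = 1.5019 cm⁴.
Centroid: ȳ = ΣA·y / ΣA = 5.2874 cm.
Transfer each piece to the centroidal x-axis using Ī + A·d² with d = y − 5.2874:
  vertical leg: d = 1.4626 cm → contributes +374.25 cm⁴
  horizontal leg (remainder): d = -4.4874 cm → contributes +143.27 cm⁴
Total I = 517.52 cm⁴.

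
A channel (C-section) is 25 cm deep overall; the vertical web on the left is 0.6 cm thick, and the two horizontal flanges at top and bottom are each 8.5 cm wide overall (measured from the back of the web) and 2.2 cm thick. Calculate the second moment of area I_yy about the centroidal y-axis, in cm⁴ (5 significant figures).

I_yy ≈ 370.50 cm⁴

Decompose the section into non-overlapping parts with the origin at the bottom-left of its bounding rectangle.
Web: 0.6 × 25, A = 15 cm², x = 0.3 cm, Ī = 0.45 cm⁴.
Top flange (beyond web): 7.9 × 2.2, A = 17.38 cm², x = 4.55 cm, Ī = 90.39048 cm⁴.
Bottom flange (beyond web): 7.9 × 2.2, A = 17.38 cm², x = 4.55 cm, Ī = 90.39048 cm⁴.
Centroid: x̄ = ΣA·x / ΣA = 3.26885 cm.
Transfer each piece to the centroidal y-axis using Ī + A·d² with d = x − 3.26885:
  web: d = -2.96885 cm → contributes +132.6611 cm⁴
  top flange (beyond web): d = 1.28115 cm → contributes +118.917 cm⁴
  bottom flange (beyond web): d = 1.28115 cm → contributes +118.917 cm⁴
Total I = 370.4952 cm⁴.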